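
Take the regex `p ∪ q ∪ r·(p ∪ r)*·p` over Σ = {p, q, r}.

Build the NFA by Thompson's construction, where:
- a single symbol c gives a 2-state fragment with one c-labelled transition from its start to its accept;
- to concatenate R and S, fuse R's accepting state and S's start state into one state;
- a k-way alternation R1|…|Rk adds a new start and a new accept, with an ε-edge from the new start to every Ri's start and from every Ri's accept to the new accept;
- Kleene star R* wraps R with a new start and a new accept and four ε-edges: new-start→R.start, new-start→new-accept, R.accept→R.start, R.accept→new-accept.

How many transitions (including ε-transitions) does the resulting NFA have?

20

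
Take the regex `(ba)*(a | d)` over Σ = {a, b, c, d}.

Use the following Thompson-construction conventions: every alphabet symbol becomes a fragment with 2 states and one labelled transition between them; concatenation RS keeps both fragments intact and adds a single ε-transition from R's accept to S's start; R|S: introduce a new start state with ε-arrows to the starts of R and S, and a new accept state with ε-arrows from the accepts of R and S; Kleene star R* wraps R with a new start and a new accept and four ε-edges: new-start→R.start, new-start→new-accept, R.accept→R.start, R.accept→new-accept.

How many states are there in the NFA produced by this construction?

By structural recursion:
Each of the 4 symbol leaves contributes a 2-state fragment.
  ba → 4 states
  (ba)* → 6 states
  a | d → 6 states
  (ba)*(a | d) → 12 states

12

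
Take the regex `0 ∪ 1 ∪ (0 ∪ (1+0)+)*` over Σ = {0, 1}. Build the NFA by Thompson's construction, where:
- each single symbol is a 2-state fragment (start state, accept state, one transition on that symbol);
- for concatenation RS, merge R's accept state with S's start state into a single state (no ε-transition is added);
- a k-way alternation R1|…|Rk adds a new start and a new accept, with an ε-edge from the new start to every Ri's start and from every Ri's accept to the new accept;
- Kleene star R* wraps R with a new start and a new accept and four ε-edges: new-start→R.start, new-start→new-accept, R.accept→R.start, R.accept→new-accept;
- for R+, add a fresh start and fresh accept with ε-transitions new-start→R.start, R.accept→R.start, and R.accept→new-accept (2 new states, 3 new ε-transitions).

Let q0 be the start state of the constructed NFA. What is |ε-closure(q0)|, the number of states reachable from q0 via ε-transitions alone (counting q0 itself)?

Let C(F) = |ε-closure(F.start)| within fragment F, and note whether F accepts ε. Symbol fragments have C = 1 and do not accept ε. Then:
  1+ — new start ε-reaches only the body's start; the new accept needs a symbol first: |closure| = 1 + 1 = 2
  1+0 — |closure| equals the left operand's closure size = 2 (its accept is not ε-reachable, so the closure stops there)
  (1+0)+ — new start ε-reaches only the body's start; the new accept needs a symbol first: |closure| = 1 + 2 = 3
  0 ∪ (1+0)+ — |closure| = 1 + 1 + 3 = 5 (the new accept is not ε-reachable since no branch accepts ε)
  (0 ∪ (1+0)+)* — the star's fresh start ε-reaches both the body's start and the fresh accept: |closure| = 2 + 5 = 7
  0 ∪ 1 ∪ (0 ∪ (1+0)+)* — new start ε-reaches every alternative's start; at least one alternative accepts ε, so the union's new accept is reached too: |closure| = 1 + 1 + 1 + 7 + 1 = 11

11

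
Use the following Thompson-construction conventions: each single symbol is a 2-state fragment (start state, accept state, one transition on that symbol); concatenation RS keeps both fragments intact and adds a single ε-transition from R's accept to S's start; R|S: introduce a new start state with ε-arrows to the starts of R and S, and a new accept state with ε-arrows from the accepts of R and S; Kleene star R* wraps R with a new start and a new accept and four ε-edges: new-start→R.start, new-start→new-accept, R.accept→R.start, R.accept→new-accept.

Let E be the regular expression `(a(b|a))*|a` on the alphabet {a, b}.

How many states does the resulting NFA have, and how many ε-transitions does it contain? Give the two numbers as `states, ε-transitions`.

14, 13

Bottom-up over the parse tree:
Each of the 4 symbol leaves contributes 2 states and 0 ε-transitions.
  b|a — 6 states, 4 ε-transitions
  a(b|a) — 8 states, 5 ε-transitions
  (a(b|a))* — 10 states, 9 ε-transitions
  (a(b|a))*|a — 14 states, 13 ε-transitions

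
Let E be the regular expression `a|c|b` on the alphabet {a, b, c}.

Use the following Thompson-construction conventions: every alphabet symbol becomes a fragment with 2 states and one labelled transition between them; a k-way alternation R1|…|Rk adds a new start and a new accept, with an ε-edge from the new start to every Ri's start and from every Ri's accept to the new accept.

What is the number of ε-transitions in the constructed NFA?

Per subexpression:
Each of the 3 symbol leaves contributes 0 ε-transitions.
  a|c|b → 6 ε-transitions

6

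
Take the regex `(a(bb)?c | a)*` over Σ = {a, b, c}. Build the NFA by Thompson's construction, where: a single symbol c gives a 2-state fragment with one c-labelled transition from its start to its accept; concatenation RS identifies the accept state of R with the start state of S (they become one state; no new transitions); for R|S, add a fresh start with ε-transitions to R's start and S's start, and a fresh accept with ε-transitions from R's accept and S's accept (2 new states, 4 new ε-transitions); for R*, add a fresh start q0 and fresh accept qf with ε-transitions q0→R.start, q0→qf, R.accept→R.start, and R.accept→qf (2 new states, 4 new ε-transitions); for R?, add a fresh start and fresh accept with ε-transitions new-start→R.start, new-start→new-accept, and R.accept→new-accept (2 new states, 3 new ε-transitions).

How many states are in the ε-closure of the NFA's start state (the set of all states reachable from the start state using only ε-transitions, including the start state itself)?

5

Compute the ε-closure size of each fragment's start state recursively; a symbol fragment's start has no outgoing ε-edge, so its closure is just itself (size 1).
  bb → same as the first factor's closure: |ε-closure| = 1
  (bb)? → |ε-closure| = 1 (new start) + 1 (body) + 1 (new accept, via ε) = 3
  a(bb)?c → |ε-closure| equals the left operand's closure size = 1 (its accept is not ε-reachable, so the closure stops there)
  a(bb)?c | a → |ε-closure| = 1 + 1 + 1 = 3 (the new accept is not ε-reachable since no branch accepts ε)
  (a(bb)?c | a)* → |ε-closure| = 1 (new start) + 3 (body) + 1 (new accept) = 5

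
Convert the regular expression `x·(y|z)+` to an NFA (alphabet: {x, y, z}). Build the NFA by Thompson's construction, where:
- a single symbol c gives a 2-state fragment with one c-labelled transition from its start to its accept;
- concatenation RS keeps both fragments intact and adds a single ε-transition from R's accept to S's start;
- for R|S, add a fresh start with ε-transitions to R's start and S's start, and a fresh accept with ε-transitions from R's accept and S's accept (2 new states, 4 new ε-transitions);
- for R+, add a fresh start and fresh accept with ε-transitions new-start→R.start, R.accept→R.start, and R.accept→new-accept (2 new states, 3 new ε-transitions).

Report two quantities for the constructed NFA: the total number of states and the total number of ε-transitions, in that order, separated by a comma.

10, 8

Bottom-up over the parse tree:
Each of the 3 symbol leaves contributes 2 states and 0 ε-transitions.
  y|z : 6 states, 4 ε-transitions
  (y|z)+ : 8 states, 7 ε-transitions
  x·(y|z)+ : 10 states, 8 ε-transitions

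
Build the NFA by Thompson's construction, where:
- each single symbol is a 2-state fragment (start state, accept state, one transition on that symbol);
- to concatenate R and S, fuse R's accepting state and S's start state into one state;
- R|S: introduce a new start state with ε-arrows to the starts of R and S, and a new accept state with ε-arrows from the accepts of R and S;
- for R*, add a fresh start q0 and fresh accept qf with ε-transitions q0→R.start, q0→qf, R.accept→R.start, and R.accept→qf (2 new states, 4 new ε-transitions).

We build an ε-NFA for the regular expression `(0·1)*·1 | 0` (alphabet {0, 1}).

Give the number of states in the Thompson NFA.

10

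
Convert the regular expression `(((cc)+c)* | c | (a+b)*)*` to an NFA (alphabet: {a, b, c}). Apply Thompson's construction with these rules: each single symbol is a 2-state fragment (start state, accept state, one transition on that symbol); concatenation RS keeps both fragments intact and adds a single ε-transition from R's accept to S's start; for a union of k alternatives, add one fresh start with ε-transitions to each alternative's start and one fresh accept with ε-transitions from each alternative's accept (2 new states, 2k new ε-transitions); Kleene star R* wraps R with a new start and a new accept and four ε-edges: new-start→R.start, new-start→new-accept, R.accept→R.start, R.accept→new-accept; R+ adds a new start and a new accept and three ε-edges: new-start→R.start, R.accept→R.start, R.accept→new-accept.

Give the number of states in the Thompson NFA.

Per subexpression:
Each of the 6 symbol leaves contributes a 2-state fragment.
  cc — 4 states
  (cc)+ — 6 states
  (cc)+c — 8 states
  ((cc)+c)* — 10 states
  a+ — 4 states
  a+b — 6 states
  (a+b)* — 8 states
  ((cc)+c)* | c | (a+b)* — 22 states
  (((cc)+c)* | c | (a+b)*)* — 24 states

24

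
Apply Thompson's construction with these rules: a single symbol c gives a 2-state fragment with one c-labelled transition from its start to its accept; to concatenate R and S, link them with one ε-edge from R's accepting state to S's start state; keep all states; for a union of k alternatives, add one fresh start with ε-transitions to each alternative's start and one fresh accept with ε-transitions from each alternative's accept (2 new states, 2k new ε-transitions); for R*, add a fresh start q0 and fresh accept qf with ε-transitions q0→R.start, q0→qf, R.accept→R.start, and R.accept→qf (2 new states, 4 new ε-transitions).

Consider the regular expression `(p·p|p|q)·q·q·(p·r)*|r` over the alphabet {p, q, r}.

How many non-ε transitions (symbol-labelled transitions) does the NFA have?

9

Bottom-up over the parse tree:
Each of the 9 symbol leaves contributes exactly 1 symbol transition.
  p·p — 2 symbol transitions
  p·p|p|q — 4 symbol transitions
  p·r — 2 symbol transitions
  (p·r)* — 2 symbol transitions
  (p·p|p|q)·q·q·(p·r)* — 8 symbol transitions
  (p·p|p|q)·q·q·(p·r)*|r — 9 symbol transitions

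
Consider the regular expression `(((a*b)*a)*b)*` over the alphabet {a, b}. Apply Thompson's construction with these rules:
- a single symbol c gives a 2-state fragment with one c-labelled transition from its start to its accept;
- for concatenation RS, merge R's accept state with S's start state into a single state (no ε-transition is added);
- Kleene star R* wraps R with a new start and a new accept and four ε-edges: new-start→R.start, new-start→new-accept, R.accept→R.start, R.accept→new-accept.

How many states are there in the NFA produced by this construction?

13

Bottom-up over the parse tree:
Each of the 4 symbol leaves contributes a 2-state fragment.
  a* = 4 states
  a*b = 5 states
  (a*b)* = 7 states
  (a*b)*a = 8 states
  ((a*b)*a)* = 10 states
  ((a*b)*a)*b = 11 states
  (((a*b)*a)*b)* = 13 states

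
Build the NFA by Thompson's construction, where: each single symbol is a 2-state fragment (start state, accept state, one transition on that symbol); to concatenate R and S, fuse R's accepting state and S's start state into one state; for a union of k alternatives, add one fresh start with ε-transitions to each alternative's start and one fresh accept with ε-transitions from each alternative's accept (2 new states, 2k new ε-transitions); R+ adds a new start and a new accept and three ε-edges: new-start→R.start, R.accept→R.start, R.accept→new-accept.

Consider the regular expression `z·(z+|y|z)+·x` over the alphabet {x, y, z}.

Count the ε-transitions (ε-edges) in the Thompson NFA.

12

Recursing over subexpressions:
Each of the 5 symbol leaves contributes 0 ε-transitions.
  z+ → 3 ε-transitions
  z+|y|z → 9 ε-transitions
  (z+|y|z)+ → 12 ε-transitions
  z·(z+|y|z)+·x → 12 ε-transitions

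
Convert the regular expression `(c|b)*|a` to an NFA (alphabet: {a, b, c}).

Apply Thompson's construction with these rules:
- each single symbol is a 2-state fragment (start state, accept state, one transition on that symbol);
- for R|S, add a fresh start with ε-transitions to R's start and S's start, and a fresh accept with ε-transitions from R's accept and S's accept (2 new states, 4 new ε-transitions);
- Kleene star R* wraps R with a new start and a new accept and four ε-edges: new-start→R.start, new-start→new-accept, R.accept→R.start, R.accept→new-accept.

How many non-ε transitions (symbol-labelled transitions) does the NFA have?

3

Recursing over subexpressions:
Each of the 3 symbol leaves contributes exactly 1 symbol transition.
  c|b — 2 symbol transitions
  (c|b)* — 2 symbol transitions
  (c|b)*|a — 3 symbol transitions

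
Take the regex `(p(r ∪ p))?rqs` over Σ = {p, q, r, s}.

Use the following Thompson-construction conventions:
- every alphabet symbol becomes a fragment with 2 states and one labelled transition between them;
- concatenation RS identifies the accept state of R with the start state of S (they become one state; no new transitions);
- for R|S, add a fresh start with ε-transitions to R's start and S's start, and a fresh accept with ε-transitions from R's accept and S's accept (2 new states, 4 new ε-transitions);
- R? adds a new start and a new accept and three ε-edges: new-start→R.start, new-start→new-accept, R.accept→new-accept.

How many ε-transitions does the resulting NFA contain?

Building bottom-up:
Each of the 6 symbol leaves contributes 0 ε-transitions.
  r ∪ p — 4 ε-transitions
  p(r ∪ p) — 4 ε-transitions
  (p(r ∪ p))? — 7 ε-transitions
  (p(r ∪ p))?rqs — 7 ε-transitions

7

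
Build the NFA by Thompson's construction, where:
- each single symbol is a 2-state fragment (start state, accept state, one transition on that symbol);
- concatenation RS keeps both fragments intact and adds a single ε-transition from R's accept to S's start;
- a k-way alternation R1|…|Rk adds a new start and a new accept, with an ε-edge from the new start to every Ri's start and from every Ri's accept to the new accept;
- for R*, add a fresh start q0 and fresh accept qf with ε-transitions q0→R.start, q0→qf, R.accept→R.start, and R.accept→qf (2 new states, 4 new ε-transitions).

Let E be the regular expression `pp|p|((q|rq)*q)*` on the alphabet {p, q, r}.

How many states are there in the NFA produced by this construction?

Recursing over subexpressions:
Each of the 7 symbol leaves contributes a 2-state fragment.
  pp : 4 states
  rq : 4 states
  q|rq : 8 states
  (q|rq)* : 10 states
  (q|rq)*q : 12 states
  ((q|rq)*q)* : 14 states
  pp|p|((q|rq)*q)* : 22 states

22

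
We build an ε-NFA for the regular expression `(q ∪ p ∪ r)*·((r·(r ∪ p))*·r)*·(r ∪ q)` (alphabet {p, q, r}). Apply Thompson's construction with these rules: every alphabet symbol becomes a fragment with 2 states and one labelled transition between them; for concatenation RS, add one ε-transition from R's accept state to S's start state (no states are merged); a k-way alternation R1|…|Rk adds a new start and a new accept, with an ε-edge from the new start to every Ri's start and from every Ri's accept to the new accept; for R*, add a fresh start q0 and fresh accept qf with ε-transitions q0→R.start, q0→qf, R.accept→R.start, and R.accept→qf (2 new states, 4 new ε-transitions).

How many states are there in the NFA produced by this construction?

30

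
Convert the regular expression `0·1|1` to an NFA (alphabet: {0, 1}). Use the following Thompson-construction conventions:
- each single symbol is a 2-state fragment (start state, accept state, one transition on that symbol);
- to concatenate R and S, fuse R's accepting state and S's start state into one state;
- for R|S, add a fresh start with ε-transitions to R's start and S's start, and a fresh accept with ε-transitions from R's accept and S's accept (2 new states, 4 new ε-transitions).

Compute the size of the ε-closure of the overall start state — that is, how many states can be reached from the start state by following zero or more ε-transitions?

3

Let C(F) = |ε-closure(F.start)| within fragment F, and note whether F accepts ε. Symbol fragments have C = 1 and do not accept ε. Then:
  0·1 : same as the first factor's closure: C = 1
  0·1|1 : C = 1 + 1 + 1 = 3 (the new accept is not ε-reachable since no branch accepts ε)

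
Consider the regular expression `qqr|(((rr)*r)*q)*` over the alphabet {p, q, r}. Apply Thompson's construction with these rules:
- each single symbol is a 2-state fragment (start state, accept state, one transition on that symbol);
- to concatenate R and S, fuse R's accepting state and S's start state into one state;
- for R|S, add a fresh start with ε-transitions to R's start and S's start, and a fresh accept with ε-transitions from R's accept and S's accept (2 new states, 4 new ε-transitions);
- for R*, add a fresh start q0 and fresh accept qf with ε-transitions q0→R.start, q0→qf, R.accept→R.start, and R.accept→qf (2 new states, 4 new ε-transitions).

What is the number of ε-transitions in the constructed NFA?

Recursing over subexpressions:
Each of the 7 symbol leaves contributes 0 ε-transitions.
  qqr : 0 ε-transitions
  rr : 0 ε-transitions
  (rr)* : 4 ε-transitions
  (rr)*r : 4 ε-transitions
  ((rr)*r)* : 8 ε-transitions
  ((rr)*r)*q : 8 ε-transitions
  (((rr)*r)*q)* : 12 ε-transitions
  qqr|(((rr)*r)*q)* : 16 ε-transitions

16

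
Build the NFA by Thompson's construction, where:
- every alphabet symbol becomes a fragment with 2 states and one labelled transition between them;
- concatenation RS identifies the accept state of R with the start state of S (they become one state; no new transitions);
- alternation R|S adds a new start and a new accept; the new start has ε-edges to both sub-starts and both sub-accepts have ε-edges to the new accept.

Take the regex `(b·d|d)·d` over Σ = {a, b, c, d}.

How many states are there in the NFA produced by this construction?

Bottom-up over the parse tree:
Each of the 4 symbol leaves contributes a 2-state fragment.
  b·d → 3 states
  b·d|d → 7 states
  (b·d|d)·d → 8 states

8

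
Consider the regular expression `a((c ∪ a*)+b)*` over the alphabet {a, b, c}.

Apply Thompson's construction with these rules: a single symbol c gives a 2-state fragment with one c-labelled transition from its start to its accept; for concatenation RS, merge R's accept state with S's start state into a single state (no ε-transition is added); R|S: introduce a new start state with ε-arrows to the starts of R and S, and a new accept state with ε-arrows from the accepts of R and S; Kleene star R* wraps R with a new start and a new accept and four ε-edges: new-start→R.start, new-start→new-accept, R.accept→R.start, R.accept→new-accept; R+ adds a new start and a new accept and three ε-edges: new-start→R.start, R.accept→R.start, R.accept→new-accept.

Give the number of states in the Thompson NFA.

14

Building bottom-up:
Each of the 4 symbol leaves contributes a 2-state fragment.
  a* → 4 states
  c ∪ a* → 8 states
  (c ∪ a*)+ → 10 states
  (c ∪ a*)+b → 11 states
  ((c ∪ a*)+b)* → 13 states
  a((c ∪ a*)+b)* → 14 states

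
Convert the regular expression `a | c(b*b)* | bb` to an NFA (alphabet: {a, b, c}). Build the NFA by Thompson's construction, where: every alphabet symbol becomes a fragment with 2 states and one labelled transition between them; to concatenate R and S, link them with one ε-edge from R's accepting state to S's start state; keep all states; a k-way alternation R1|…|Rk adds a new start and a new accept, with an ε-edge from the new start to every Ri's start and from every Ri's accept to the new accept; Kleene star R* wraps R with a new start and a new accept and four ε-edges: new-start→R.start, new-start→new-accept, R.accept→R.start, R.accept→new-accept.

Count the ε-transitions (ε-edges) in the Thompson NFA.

17

Bottom-up over the parse tree:
Each of the 6 symbol leaves contributes 0 ε-transitions.
  b* → 4 ε-transitions
  b*b → 5 ε-transitions
  (b*b)* → 9 ε-transitions
  c(b*b)* → 10 ε-transitions
  bb → 1 ε-transition
  a | c(b*b)* | bb → 17 ε-transitions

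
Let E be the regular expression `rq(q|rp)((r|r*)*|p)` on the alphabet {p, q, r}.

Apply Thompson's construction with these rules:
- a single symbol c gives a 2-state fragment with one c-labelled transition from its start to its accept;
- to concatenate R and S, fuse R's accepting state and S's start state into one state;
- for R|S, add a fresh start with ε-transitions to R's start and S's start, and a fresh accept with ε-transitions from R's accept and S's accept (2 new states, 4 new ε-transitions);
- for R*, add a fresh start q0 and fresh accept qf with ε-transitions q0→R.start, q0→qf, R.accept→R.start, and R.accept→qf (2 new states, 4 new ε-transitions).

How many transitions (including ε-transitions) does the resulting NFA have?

28

By structural recursion:
Each of the 8 symbol leaves contributes 1 transition (1 symbol, 0 ε).
  rp → 2 transitions (2 symbol, 0 ε)
  q|rp → 7 transitions (3 symbol, 4 ε)
  r* → 5 transitions (1 symbol, 4 ε)
  r|r* → 10 transitions (2 symbol, 8 ε)
  (r|r*)* → 14 transitions (2 symbol, 12 ε)
  (r|r*)*|p → 19 transitions (3 symbol, 16 ε)
  rq(q|rp)((r|r*)*|p) → 28 transitions (8 symbol, 20 ε)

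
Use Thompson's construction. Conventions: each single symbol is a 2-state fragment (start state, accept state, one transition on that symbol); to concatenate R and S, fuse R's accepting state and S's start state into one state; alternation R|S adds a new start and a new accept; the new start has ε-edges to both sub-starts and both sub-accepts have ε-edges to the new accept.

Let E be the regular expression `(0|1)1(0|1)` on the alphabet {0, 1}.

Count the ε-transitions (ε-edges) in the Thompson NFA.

Bottom-up over the parse tree:
Each of the 5 symbol leaves contributes 0 ε-transitions.
  0|1 : 4 ε-transitions
  0|1 : 4 ε-transitions
  (0|1)1(0|1) : 8 ε-transitions

8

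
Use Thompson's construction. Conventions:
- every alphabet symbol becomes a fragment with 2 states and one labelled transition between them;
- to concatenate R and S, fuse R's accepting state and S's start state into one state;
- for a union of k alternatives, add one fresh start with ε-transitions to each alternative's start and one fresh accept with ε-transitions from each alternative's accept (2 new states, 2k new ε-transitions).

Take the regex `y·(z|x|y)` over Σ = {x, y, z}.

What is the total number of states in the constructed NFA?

9

Per subexpression:
Each of the 4 symbol leaves contributes a 2-state fragment.
  z|x|y = 8 states
  y·(z|x|y) = 9 states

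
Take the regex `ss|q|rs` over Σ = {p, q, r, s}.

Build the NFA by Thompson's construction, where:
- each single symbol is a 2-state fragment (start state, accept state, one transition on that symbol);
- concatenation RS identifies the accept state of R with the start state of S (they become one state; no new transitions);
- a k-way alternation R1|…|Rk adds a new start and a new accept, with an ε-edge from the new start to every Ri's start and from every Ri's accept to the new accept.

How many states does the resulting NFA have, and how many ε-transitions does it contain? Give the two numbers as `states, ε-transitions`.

10, 6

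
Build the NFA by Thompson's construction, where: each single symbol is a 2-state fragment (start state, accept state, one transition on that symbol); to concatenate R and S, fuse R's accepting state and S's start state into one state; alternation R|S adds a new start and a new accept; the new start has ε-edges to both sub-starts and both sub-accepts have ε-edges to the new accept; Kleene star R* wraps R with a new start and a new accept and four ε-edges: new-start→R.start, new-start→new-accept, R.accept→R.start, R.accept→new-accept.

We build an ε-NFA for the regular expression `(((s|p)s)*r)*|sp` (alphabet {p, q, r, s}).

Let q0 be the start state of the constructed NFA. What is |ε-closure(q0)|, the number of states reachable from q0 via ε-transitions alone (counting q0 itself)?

10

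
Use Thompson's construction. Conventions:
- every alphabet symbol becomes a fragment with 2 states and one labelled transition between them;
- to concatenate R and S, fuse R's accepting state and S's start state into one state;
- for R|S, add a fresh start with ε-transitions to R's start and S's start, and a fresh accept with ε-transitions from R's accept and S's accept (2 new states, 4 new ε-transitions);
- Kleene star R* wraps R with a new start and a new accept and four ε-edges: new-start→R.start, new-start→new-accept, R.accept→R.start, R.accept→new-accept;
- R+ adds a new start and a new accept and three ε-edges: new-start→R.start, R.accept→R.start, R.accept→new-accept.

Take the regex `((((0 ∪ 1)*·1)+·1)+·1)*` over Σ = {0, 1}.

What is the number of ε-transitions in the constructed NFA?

Bottom-up over the parse tree:
Each of the 5 symbol leaves contributes 0 ε-transitions.
  0 ∪ 1 = 4 ε-transitions
  (0 ∪ 1)* = 8 ε-transitions
  (0 ∪ 1)*·1 = 8 ε-transitions
  ((0 ∪ 1)*·1)+ = 11 ε-transitions
  ((0 ∪ 1)*·1)+·1 = 11 ε-transitions
  (((0 ∪ 1)*·1)+·1)+ = 14 ε-transitions
  (((0 ∪ 1)*·1)+·1)+·1 = 14 ε-transitions
  ((((0 ∪ 1)*·1)+·1)+·1)* = 18 ε-transitions

18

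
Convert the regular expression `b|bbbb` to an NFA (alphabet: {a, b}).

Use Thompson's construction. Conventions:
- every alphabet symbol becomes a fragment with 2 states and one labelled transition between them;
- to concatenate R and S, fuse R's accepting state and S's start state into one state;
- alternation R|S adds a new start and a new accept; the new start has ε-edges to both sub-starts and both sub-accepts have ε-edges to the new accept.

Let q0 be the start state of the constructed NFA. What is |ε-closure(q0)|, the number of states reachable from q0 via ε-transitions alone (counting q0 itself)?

3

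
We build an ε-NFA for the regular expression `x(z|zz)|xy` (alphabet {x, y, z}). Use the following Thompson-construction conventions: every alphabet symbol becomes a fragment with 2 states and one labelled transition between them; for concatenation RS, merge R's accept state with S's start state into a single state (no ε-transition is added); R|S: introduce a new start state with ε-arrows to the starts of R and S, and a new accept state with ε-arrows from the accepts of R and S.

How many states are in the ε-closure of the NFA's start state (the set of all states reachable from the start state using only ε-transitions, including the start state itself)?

3

Let C(F) = |ε-closure(F.start)| within fragment F, and note whether F accepts ε. Symbol fragments have C = 1 and do not accept ε. Then:
  zz — |closure| equals the left operand's closure size = 1 (its accept is not ε-reachable, so the closure stops there)
  z|zz — new start ε-reaches every alternative's start; none of them accept ε, so the new accept is not reached: |closure| = 1 + 1 + 1 = 3
  x(z|zz) — same as the first factor's closure: |closure| = 1
  xy — |closure| equals the left operand's closure size = 1 (its accept is not ε-reachable, so the closure stops there)
  x(z|zz)|xy — new start ε-reaches every alternative's start; none of them accept ε, so the new accept is not reached: |closure| = 1 + 1 + 1 = 3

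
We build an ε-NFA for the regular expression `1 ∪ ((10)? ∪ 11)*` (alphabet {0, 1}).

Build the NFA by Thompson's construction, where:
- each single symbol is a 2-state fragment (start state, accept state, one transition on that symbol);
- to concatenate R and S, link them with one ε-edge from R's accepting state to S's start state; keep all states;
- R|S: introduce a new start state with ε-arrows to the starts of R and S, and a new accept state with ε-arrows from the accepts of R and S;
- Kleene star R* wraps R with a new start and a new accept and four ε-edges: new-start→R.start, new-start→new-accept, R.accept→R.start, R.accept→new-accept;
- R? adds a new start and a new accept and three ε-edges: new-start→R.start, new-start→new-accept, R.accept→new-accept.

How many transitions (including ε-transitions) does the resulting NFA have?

Recursing over subexpressions:
Each of the 5 symbol leaves contributes 1 transition (1 symbol, 0 ε).
  10 : 3 transitions (2 symbol, 1 ε)
  (10)? : 6 transitions (2 symbol, 4 ε)
  11 : 3 transitions (2 symbol, 1 ε)
  (10)? ∪ 11 : 13 transitions (4 symbol, 9 ε)
  ((10)? ∪ 11)* : 17 transitions (4 symbol, 13 ε)
  1 ∪ ((10)? ∪ 11)* : 22 transitions (5 symbol, 17 ε)

22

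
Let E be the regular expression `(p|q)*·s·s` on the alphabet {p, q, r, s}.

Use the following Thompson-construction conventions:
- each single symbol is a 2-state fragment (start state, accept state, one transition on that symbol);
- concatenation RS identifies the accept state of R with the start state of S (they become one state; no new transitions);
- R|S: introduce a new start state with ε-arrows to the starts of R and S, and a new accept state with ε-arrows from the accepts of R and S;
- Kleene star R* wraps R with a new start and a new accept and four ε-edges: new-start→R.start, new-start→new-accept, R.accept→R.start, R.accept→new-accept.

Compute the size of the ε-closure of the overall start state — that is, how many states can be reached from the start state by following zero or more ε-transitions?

5

Compute the ε-closure size of each fragment's start state recursively; a symbol fragment's start has no outgoing ε-edge, so its closure is just itself (size 1).
  p|q : |closure| = 1 + 1 + 1 = 3 (the new accept is not ε-reachable since no branch accepts ε)
  (p|q)* : |closure| = 1 (new start) + 3 (body) + 1 (new accept) = 5
  (p|q)*·s·s : |closure| = 5 + (1−1) = 5 (closure spills across the concat boundary because the left factor accepts ε)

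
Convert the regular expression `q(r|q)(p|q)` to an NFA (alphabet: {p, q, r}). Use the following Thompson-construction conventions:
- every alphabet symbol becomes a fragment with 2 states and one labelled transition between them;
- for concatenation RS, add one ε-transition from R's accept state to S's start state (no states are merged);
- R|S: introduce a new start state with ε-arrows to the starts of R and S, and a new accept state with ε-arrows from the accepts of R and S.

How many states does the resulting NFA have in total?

Recursing over subexpressions:
Each of the 5 symbol leaves contributes a 2-state fragment.
  r|q = 6 states
  p|q = 6 states
  q(r|q)(p|q) = 14 states

14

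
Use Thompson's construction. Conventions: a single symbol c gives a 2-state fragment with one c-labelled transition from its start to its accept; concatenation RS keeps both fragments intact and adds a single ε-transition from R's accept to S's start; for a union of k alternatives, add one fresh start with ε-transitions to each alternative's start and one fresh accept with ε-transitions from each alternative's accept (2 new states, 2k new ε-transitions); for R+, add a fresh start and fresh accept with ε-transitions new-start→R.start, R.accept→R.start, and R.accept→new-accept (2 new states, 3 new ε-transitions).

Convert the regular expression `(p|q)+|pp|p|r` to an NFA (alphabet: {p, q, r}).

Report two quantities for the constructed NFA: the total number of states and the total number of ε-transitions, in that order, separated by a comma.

Building bottom-up:
Each of the 6 symbol leaves contributes 2 states and 0 ε-transitions.
  p|q — 6 states, 4 ε-transitions
  (p|q)+ — 8 states, 7 ε-transitions
  pp — 4 states, 1 ε-transition
  (p|q)+|pp|p|r — 18 states, 16 ε-transitions

18, 16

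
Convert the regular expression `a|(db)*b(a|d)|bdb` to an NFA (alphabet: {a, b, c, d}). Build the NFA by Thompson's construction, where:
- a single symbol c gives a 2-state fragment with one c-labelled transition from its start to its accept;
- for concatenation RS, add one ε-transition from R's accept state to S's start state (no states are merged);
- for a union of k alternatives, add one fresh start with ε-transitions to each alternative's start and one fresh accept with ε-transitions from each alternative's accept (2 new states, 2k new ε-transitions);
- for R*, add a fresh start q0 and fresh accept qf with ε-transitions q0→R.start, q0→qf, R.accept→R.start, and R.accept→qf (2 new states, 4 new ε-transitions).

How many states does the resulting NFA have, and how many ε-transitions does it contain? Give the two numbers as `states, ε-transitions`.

24, 19

Per subexpression:
Each of the 9 symbol leaves contributes 2 states and 0 ε-transitions.
  db : 4 states, 1 ε-transition
  (db)* : 6 states, 5 ε-transitions
  a|d : 6 states, 4 ε-transitions
  (db)*b(a|d) : 14 states, 11 ε-transitions
  bdb : 6 states, 2 ε-transitions
  a|(db)*b(a|d)|bdb : 24 states, 19 ε-transitions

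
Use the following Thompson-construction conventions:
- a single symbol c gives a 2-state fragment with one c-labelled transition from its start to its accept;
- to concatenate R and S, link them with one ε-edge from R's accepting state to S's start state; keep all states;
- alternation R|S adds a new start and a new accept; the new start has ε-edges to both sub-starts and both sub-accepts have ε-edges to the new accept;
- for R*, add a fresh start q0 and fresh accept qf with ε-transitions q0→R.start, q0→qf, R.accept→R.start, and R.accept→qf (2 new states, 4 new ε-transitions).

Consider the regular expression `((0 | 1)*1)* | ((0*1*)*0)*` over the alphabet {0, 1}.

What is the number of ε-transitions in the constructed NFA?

Building bottom-up:
Each of the 6 symbol leaves contributes 0 ε-transitions.
  0 | 1 — 4 ε-transitions
  (0 | 1)* — 8 ε-transitions
  (0 | 1)*1 — 9 ε-transitions
  ((0 | 1)*1)* — 13 ε-transitions
  0* — 4 ε-transitions
  1* — 4 ε-transitions
  0*1* — 9 ε-transitions
  (0*1*)* — 13 ε-transitions
  (0*1*)*0 — 14 ε-transitions
  ((0*1*)*0)* — 18 ε-transitions
  ((0 | 1)*1)* | ((0*1*)*0)* — 35 ε-transitions

35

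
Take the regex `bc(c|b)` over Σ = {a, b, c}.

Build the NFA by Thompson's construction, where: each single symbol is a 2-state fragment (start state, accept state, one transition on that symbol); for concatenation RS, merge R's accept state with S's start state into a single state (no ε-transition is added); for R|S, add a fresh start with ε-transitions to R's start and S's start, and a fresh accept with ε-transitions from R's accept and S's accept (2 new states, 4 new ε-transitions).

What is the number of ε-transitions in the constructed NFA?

4

Building bottom-up:
Each of the 4 symbol leaves contributes 0 ε-transitions.
  c|b — 4 ε-transitions
  bc(c|b) — 4 ε-transitions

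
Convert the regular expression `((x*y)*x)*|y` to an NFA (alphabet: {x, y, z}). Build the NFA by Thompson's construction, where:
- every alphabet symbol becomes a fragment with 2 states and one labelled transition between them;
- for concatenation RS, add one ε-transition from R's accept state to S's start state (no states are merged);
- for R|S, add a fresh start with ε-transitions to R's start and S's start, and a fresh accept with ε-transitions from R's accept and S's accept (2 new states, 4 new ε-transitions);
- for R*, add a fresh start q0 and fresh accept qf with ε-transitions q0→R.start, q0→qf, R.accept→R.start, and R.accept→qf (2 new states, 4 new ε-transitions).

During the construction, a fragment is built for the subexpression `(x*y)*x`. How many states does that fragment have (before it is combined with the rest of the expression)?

10

Fragment for `(x*y)*x`:
Each of the 3 symbol leaves contributes a 2-state fragment.
  x* — 4 states
  x*y — 6 states
  (x*y)* — 8 states
  (x*y)*x — 10 states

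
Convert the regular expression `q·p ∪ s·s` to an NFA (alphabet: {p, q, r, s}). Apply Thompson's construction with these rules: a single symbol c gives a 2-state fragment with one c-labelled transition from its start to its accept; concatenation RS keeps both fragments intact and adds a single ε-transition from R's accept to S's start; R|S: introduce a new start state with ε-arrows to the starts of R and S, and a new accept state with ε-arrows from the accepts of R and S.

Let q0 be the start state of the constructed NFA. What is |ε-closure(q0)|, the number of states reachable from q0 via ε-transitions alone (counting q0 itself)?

3

Work bottom-up. For each fragment F, track |ε-closure(F.start)| and whether F's accept lies in that closure (i.e. whether F accepts ε). A single-symbol fragment has closure size 1 and does not accept ε.
  q·p → |ε-closure| equals the left operand's closure size = 1 (its accept is not ε-reachable, so the closure stops there)
  s·s → |ε-closure| equals the left operand's closure size = 1 (its accept is not ε-reachable, so the closure stops there)
  q·p ∪ s·s → |ε-closure| = 1 + 1 + 1 = 3 (the new accept is not ε-reachable since no branch accepts ε)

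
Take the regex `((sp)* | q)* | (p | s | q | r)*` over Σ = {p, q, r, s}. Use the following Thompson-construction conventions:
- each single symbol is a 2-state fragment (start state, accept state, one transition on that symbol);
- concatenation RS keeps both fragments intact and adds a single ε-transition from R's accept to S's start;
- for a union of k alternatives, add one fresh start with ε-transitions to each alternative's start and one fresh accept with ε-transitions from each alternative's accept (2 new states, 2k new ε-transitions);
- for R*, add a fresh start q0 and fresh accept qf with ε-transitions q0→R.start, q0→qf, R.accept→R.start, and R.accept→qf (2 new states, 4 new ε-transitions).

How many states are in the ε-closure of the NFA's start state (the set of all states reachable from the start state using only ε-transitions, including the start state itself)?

17

Compute the ε-closure size of each fragment's start state recursively; a symbol fragment's start has no outgoing ε-edge, so its closure is just itself (size 1).
  sp : same as the first factor's closure: |closure| = 1
  (sp)* : new start has ε-edges to the inner start and to the new accept, so |closure| = 2 + 1 = 3
  (sp)* | q : |closure| = 1 (new start) + (3 + 1) + 1 (new accept, since some branch ε-reaches its own accept) = 6
  ((sp)* | q)* : |closure| = 1 (new start) + 6 (body) + 1 (new accept) = 8
  p | s | q | r : |closure| = 1 + 1 + 1 + 1 + 1 = 5 (the new accept is not ε-reachable since no branch accepts ε)
  (p | s | q | r)* : |closure| = 1 (new start) + 5 (body) + 1 (new accept) = 7
  ((sp)* | q)* | (p | s | q | r)* : |closure| = 1 (new start) + (8 + 7) + 1 (new accept, since some branch ε-reaches its own accept) = 17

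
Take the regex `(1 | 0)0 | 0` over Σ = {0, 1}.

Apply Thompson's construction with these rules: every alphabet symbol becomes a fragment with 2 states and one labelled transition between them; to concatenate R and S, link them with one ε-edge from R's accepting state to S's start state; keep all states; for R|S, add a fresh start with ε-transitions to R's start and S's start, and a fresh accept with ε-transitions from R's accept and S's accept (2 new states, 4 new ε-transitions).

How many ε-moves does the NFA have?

Recursing over subexpressions:
Each of the 4 symbol leaves contributes 0 ε-transitions.
  1 | 0 → 4 ε-transitions
  (1 | 0)0 → 5 ε-transitions
  (1 | 0)0 | 0 → 9 ε-transitions

9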